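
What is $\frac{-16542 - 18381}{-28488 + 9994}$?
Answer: $\frac{4989}{2642} \approx 1.8883$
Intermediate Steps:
$\frac{-16542 - 18381}{-28488 + 9994} = - \frac{34923}{-18494} = \left(-34923\right) \left(- \frac{1}{18494}\right) = \frac{4989}{2642}$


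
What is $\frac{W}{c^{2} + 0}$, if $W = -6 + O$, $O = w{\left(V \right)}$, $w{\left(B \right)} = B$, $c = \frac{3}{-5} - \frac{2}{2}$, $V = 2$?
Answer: $- \frac{25}{16} \approx -1.5625$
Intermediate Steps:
$c = - \frac{8}{5}$ ($c = 3 \left(- \frac{1}{5}\right) - 1 = - \frac{3}{5} - 1 = - \frac{8}{5} \approx -1.6$)
$O = 2$
$W = -4$ ($W = -6 + 2 = -4$)
$\frac{W}{c^{2} + 0} = - \frac{4}{\left(- \frac{8}{5}\right)^{2} + 0} = - \frac{4}{\frac{64}{25} + 0} = - \frac{4}{\frac{64}{25}} = \left(-4\right) \frac{25}{64} = - \frac{25}{16}$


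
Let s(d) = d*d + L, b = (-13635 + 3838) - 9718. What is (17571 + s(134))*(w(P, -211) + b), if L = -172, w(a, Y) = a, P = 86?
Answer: -686912295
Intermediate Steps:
b = -19515 (b = -9797 - 9718 = -19515)
s(d) = -172 + d² (s(d) = d*d - 172 = d² - 172 = -172 + d²)
(17571 + s(134))*(w(P, -211) + b) = (17571 + (-172 + 134²))*(86 - 19515) = (17571 + (-172 + 17956))*(-19429) = (17571 + 17784)*(-19429) = 35355*(-19429) = -686912295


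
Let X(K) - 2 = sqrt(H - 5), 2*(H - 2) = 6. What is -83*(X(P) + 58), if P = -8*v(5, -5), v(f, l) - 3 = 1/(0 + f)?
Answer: -4980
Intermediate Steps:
v(f, l) = 3 + 1/f (v(f, l) = 3 + 1/(0 + f) = 3 + 1/f)
H = 5 (H = 2 + (1/2)*6 = 2 + 3 = 5)
P = -128/5 (P = -8*(3 + 1/5) = -8*16/5 = -128/5 ≈ -25.600)
X(K) = 2 (X(K) = 2 + sqrt(5 - 5) = 2 + sqrt(0) = 2 + 0 = 2)
-83*(X(P) + 58) = -83*(2 + 58) = -83*60 = -4980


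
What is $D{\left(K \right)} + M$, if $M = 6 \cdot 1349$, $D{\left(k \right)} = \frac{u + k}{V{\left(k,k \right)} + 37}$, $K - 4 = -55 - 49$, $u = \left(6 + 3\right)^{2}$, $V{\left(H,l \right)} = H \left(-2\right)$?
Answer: $\frac{1918259}{237} \approx 8093.9$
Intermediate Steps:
$V{\left(H,l \right)} = - 2 H$
$u = 81$ ($u = 9^{2} = 81$)
$K = -100$ ($K = 4 - 104 = -100$)
$D{\left(k \right)} = \frac{81 + k}{37 - 2 k}$ ($D{\left(k \right)} = \frac{81 + k}{- 2 k + 37} = \frac{81 + k}{37 - 2 k}$)
$M = 8094$
$D{\left(K \right)} + M = \frac{-81 - -100}{-37 + 2 \left(-100\right)} + 8094 = \frac{-81 + 100}{-37 - 200} + 8094 = \frac{1}{-237} \cdot 19 + 8094 = \left(- \frac{1}{237}\right) 19 + 8094 = - \frac{19}{237} + 8094 = \frac{1918259}{237}$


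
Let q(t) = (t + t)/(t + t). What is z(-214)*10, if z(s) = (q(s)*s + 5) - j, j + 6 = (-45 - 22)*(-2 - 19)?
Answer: -16100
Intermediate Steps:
q(t) = 1 (q(t) = (2*t)/((2*t)) = (2*t)*(1/(2*t)) = 1)
j = 1401 (j = -6 + (-45 - 22)*(-2 - 19) = -6 - 67*(-21) = -6 + 1407 = 1401)
z(s) = -1396 + s (z(s) = (1*s + 5) - 1*1401 = (s + 5) - 1401 = (5 + s) - 1401 = -1396 + s)
z(-214)*10 = (-1396 - 214)*10 = -1610*10 = -16100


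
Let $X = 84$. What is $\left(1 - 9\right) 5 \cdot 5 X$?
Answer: $-16800$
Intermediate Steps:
$\left(1 - 9\right) 5 \cdot 5 X = \left(1 - 9\right) 5 \cdot 5 \cdot 84 = \left(-8\right) 25 \cdot 84 = \left(-200\right) 84 = -16800$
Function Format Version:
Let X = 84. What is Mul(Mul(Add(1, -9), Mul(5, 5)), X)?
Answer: -16800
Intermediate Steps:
Mul(Mul(Add(1, -9), Mul(5, 5)), X) = Mul(Mul(Add(1, -9), Mul(5, 5)), 84) = Mul(Mul(-8, 25), 84) = Mul(-200, 84) = -16800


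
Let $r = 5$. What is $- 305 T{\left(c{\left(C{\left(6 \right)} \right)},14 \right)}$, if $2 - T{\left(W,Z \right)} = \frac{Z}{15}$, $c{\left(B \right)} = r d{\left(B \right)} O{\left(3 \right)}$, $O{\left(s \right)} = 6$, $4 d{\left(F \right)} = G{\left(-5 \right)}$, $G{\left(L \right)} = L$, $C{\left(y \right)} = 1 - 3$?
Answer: $- \frac{976}{3} \approx -325.33$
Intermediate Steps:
$C{\left(y \right)} = -2$ ($C{\left(y \right)} = 1 - 3 = -2$)
$d{\left(F \right)} = - \frac{5}{4}$ ($d{\left(F \right)} = \frac{1}{4} \left(-5\right) = - \frac{5}{4}$)
$c{\left(B \right)} = - \frac{75}{2}$ ($c{\left(B \right)} = 5 \left(- \frac{5}{4}\right) 6 = \left(- \frac{25}{4}\right) 6 = - \frac{75}{2}$)
$T{\left(W,Z \right)} = 2 - \frac{Z}{15}$
$- 305 T{\left(c{\left(C{\left(6 \right)} \right)},14 \right)} = - 305 \left(2 - \frac{14}{15}\right) = \left(-305\right) \frac{16}{15} = - \frac{976}{3}$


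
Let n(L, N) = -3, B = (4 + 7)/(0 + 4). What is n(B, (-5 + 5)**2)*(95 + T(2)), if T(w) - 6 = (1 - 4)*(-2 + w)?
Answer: -303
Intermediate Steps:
T(w) = 12 - 3*w (T(w) = 6 + (1 - 4)*(-2 + w) = 6 - 3*(-2 + w) = 6 + (6 - 3*w) = 12 - 3*w)
B = 11/4 ≈ 2.7500
n(B, (-5 + 5)**2)*(95 + T(2)) = -3*(95 + (12 - 3*2)) = -3*(95 + (12 - 6)) = -3*(95 + 6) = -3*101 = -303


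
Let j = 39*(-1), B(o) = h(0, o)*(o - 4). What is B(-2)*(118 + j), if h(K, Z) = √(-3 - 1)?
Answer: -948*I ≈ -948.0*I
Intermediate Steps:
h(K, Z) = 2*I (h(K, Z) = √(-4) = 2*I)
B(o) = 2*I*(-4 + o) (B(o) = (2*I)*(o - 4) = (2*I)*(-4 + o) = 2*I*(-4 + o))
j = -39
B(-2)*(118 + j) = (2*I*(-4 - 2))*(118 - 39) = (2*I*(-6))*79 = -12*I*79 = -948*I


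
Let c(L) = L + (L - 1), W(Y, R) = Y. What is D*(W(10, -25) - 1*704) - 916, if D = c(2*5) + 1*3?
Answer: -16184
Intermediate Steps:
c(L) = -1 + 2*L (c(L) = L + (-1 + L) = -1 + 2*L)
D = 22 (D = (-1 + 2*(2*5)) + 1*3 = (-1 + 2*10) + 3 = (-1 + 20) + 3 = 19 + 3 = 22)
D*(W(10, -25) - 1*704) - 916 = 22*(10 - 1*704) - 916 = 22*(10 - 704) - 916 = 22*(-694) - 916 = -15268 - 916 = -16184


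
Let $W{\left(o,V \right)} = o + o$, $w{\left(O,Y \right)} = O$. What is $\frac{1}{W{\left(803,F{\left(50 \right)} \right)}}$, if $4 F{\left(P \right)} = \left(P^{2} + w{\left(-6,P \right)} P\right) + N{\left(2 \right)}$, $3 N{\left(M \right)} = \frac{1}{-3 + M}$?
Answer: $\frac{1}{1606} \approx 0.00062266$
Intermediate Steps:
$N{\left(M \right)} = \frac{1}{3 \left(-3 + M\right)}$
$F{\left(P \right)} = - \frac{1}{12} - \frac{3 P}{2} + \frac{P^{2}}{4}$ ($F{\left(P \right)} = \frac{\left(P^{2} - 6 P\right) + \frac{1}{3 \left(-3 + 2\right)}}{4} = \frac{\left(P^{2} - 6 P\right) + \frac{1}{3 \left(-1\right)}}{4} = \frac{\left(P^{2} - 6 P\right) + \frac{1}{3} \left(-1\right)}{4} = \frac{\left(P^{2} - 6 P\right) - \frac{1}{3}}{4} = \frac{- \frac{1}{3} + P^{2} - 6 P}{4} = - \frac{1}{12} - \frac{3 P}{2} + \frac{P^{2}}{4}$)
$W{\left(o,V \right)} = 2 o$
$\frac{1}{W{\left(803,F{\left(50 \right)} \right)}} = \frac{1}{2 \cdot 803} = \frac{1}{1606}$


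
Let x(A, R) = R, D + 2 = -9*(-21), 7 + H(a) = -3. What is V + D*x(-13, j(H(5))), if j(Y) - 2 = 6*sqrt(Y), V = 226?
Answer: 600 + 1122*I*sqrt(10) ≈ 600.0 + 3548.1*I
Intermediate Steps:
H(a) = -10 (H(a) = -7 - 3 = -10)
D = 187 (D = -2 - 9*(-21) = -2 + 189 = 187)
j(Y) = 2 + 6*sqrt(Y)
V + D*x(-13, j(H(5))) = 226 + 187*(2 + 6*sqrt(-10)) = 226 + 187*(2 + 6*(I*sqrt(10))) = 226 + 187*(2 + 6*I*sqrt(10)) = 226 + (374 + 1122*I*sqrt(10)) = 600 + 1122*I*sqrt(10)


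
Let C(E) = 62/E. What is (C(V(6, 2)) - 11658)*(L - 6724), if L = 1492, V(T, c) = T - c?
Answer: 60913560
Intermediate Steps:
(C(V(6, 2)) - 11658)*(L - 6724) = (62/(6 - 1*2) - 11658)*(1492 - 6724) = (62/(6 - 2) - 11658)*(-5232) = (62/4 - 11658)*(-5232) = (62*(1/4) - 11658)*(-5232) = (31/2 - 11658)*(-5232) = -23285/2*(-5232) = 60913560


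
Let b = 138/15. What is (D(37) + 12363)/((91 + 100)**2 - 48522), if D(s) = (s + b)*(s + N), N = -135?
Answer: -39177/60205 ≈ -0.65073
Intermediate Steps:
b = 46/5 (b = 138*(1/15) = 46/5 ≈ 9.2000)
D(s) = (-135 + s)*(46/5 + s) (D(s) = (s + 46/5)*(s - 135) = (46/5 + s)*(-135 + s) = (-135 + s)*(46/5 + s))
(D(37) + 12363)/((91 + 100)**2 - 48522) = ((-1242 + 37**2 - 629/5*37) + 12363)/((91 + 100)**2 - 48522) = ((-1242 + 1369 - 23273/5) + 12363)/(191**2 - 48522) = (-22638/5 + 12363)/(36481 - 48522) = (39177/5)/(-12041) = (39177/5)*(-1/12041) = -39177/60205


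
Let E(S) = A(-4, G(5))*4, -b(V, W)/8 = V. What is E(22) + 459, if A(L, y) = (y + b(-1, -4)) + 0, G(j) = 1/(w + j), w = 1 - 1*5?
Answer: 495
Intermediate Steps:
w = -4 (w = 1 - 5 = -4)
b(V, W) = -8*V
G(j) = 1/(-4 + j)
A(L, y) = 8 + y (A(L, y) = (y - 8*(-1)) + 0 = (y + 8) + 0 = (8 + y) + 0 = 8 + y)
E(S) = 36 (E(S) = (8 + 1/(-4 + 5))*4 = (8 + 1/1)*4 = (8 + 1)*4 = 9*4 = 36)
E(22) + 459 = 36 + 459 = 495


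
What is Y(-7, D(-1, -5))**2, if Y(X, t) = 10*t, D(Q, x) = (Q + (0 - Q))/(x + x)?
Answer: 0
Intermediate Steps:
D(Q, x) = 0 (D(Q, x) = (Q - Q)/((2*x)) = 0*(1/(2*x)) = 0)
Y(-7, D(-1, -5))**2 = (10*0)**2 = 0**2 = 0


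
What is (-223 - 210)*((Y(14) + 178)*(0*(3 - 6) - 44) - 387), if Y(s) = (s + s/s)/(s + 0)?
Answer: 25054679/7 ≈ 3.5792e+6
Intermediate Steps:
Y(s) = (1 + s)/s (Y(s) = (s + 1)/s = (1 + s)/s)
(-223 - 210)*((Y(14) + 178)*(0*(3 - 6) - 44) - 387) = (-223 - 210)*(((1 + 14)/14 + 178)*(0*(3 - 6) - 44) - 387) = -433*(((1/14)*15 + 178)*(0*(-3) - 44) - 387) = -433*((15/14 + 178)*(0 - 44) - 387) = -433*((2507/14)*(-44) - 387) = -433*(-55154/7 - 387) = -433*(-57863/7) = 25054679/7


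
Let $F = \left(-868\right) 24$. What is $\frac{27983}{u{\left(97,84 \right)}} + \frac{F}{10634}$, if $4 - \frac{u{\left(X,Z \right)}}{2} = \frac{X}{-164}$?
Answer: $\frac{12192576854}{4003701} \approx 3045.3$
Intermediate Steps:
$F = -20832$
$u{\left(X,Z \right)} = 8 + \frac{X}{82}$ ($u{\left(X,Z \right)} = 8 - 2 \frac{X}{-164} = 8 - 2 X \left(- \frac{1}{164}\right) = 8 - 2 \left(- \frac{X}{164}\right) = 8 + \frac{X}{82}$)
$\frac{27983}{u{\left(97,84 \right)}} + \frac{F}{10634} = \frac{27983}{8 + \frac{1}{82} \cdot 97} - \frac{20832}{10634} = \frac{27983}{8 + \frac{97}{82}} - \frac{10416}{5317} = \frac{27983}{\frac{753}{82}} - \frac{10416}{5317} = 27983 \cdot \frac{82}{753} - \frac{10416}{5317} = \frac{2294606}{753} - \frac{10416}{5317} = \frac{12192576854}{4003701}$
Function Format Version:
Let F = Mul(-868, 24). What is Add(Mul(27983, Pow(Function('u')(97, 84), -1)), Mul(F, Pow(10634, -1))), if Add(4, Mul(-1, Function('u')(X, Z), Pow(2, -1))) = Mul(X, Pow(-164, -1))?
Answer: Rational(12192576854, 4003701) ≈ 3045.3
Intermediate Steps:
F = -20832
Function('u')(X, Z) = Add(8, Mul(Rational(1, 82), X)) (Function('u')(X, Z) = Add(8, Mul(-2, Mul(X, Pow(-164, -1)))) = Add(8, Mul(-2, Mul(X, Rational(-1, 164)))) = Add(8, Mul(-2, Mul(Rational(-1, 164), X))) = Add(8, Mul(Rational(1, 82), X)))
Add(Mul(27983, Pow(Function('u')(97, 84), -1)), Mul(F, Pow(10634, -1))) = Add(Mul(27983, Pow(Add(8, Mul(Rational(1, 82), 97)), -1)), Mul(-20832, Pow(10634, -1))) = Add(Mul(27983, Pow(Add(8, Rational(97, 82)), -1)), Mul(-20832, Rational(1, 10634))) = Add(Mul(27983, Pow(Rational(753, 82), -1)), Rational(-10416, 5317)) = Add(Mul(27983, Rational(82, 753)), Rational(-10416, 5317)) = Add(Rational(2294606, 753), Rational(-10416, 5317)) = Rational(12192576854, 4003701)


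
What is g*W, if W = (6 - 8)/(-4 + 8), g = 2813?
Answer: -2813/2 ≈ -1406.5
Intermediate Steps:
W = -½ (W = -2/4 = -2*¼ = -½ ≈ -0.50000)
g*W = 2813*(-½) = -2813/2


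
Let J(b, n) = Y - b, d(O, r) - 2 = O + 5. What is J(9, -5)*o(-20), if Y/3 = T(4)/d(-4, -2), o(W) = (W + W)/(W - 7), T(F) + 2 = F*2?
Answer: -40/9 ≈ -4.4444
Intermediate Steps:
T(F) = -2 + 2*F (T(F) = -2 + F*2 = -2 + 2*F)
d(O, r) = 7 + O (d(O, r) = 2 + (O + 5) = 2 + (5 + O) = 7 + O)
o(W) = 2*W/(-7 + W) (o(W) = (2*W)/(-7 + W) = 2*W/(-7 + W))
Y = 6 (Y = 3*((-2 + 2*4)/(7 - 4)) = 3*((-2 + 8)/3) = 3*(6*(⅓)) = 3*2 = 6)
J(b, n) = 6 - b
J(9, -5)*o(-20) = (6 - 1*9)*(2*(-20)/(-7 - 20)) = (6 - 9)*(2*(-20)/(-27)) = -6*(-20)*(-1)/27 = -3*40/27 = -40/9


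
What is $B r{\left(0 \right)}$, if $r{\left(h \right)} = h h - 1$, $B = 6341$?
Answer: $-6341$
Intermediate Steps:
$r{\left(h \right)} = -1 + h^{2}$ ($r{\left(h \right)} = h^{2} - 1 = -1 + h^{2}$)
$B r{\left(0 \right)} = 6341 \left(-1 + 0^{2}\right) = 6341 \left(-1 + 0\right) = 6341 \left(-1\right) = -6341$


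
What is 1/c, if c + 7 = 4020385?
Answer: 1/4020378 ≈ 2.4873e-7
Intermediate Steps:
c = 4020378 (c = -7 + 4020385 = 4020378)
1/c = 1/4020378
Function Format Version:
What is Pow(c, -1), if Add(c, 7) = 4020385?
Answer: Rational(1, 4020378) ≈ 2.4873e-7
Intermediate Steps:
c = 4020378 (c = Add(-7, 4020385) = 4020378)
Pow(c, -1) = Pow(4020378, -1) = Rational(1, 4020378)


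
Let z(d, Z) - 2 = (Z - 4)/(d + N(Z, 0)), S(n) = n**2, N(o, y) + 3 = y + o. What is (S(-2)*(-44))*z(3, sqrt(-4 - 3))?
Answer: -528 - 704*I*sqrt(7)/7 ≈ -528.0 - 266.09*I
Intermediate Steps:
N(o, y) = -3 + o + y (N(o, y) = -3 + (y + o) = -3 + (o + y) = -3 + o + y)
z(d, Z) = 2 + (-4 + Z)/(-3 + Z + d) (z(d, Z) = 2 + (Z - 4)/(d + (-3 + Z + 0)) = 2 + (-4 + Z)/(d + (-3 + Z)) = 2 + (-4 + Z)/(-3 + Z + d))
(S(-2)*(-44))*z(3, sqrt(-4 - 3)) = ((-2)**2*(-44))*((-10 + 2*3 + 3*sqrt(-4 - 3))/(-3 + sqrt(-4 - 3) + 3)) = (4*(-44))*((-10 + 6 + 3*sqrt(-7))/(-3 + sqrt(-7) + 3)) = -176*(-10 + 6 + 3*(I*sqrt(7)))/(-3 + I*sqrt(7) + 3) = -176*(-10 + 6 + 3*I*sqrt(7))/(I*sqrt(7)) = -176*(-I*sqrt(7)/7)*(-4 + 3*I*sqrt(7)) = -(-176)*I*sqrt(7)*(-4 + 3*I*sqrt(7))/7 = 176*I*sqrt(7)*(-4 + 3*I*sqrt(7))/7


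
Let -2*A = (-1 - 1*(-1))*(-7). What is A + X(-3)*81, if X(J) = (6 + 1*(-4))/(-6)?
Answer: -27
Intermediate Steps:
A = 0 (A = -(-1 - 1*(-1))*(-7)/2 = -(-1 + 1)*(-7)/2 = -0*(-7) = -½*0 = 0)
X(J) = -⅓ (X(J) = (6 - 4)*(-⅙) = 2*(-⅙) = -⅓)
A + X(-3)*81 = 0 - ⅓*81 = 0 - 27 = -27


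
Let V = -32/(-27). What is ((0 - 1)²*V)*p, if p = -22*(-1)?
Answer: 704/27 ≈ 26.074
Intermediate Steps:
p = 22
V = 32/27 (V = -32*(-1/27) = 32/27 ≈ 1.1852)
((0 - 1)²*V)*p = ((0 - 1)²*(32/27))*22 = ((-1)²*(32/27))*22 = (1*(32/27))*22 = (32/27)*22 = 704/27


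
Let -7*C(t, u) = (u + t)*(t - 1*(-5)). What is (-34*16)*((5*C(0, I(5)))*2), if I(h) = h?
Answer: 136000/7 ≈ 19429.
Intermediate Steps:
C(t, u) = -(5 + t)*(t + u)/7 (C(t, u) = -(u + t)*(t - 1*(-5))/7 = -(t + u)*(t + 5)/7 = -(t + u)*(5 + t)/7 = -(5 + t)*(t + u)/7)
(-34*16)*((5*C(0, I(5)))*2) = (-34*16)*((5*(-5/7*0 - 5/7*5 - 1/7*0**2 - 1/7*0*5))*2) = -544*5*(0 - 25/7 - 1/7*0 + 0)*2 = -544*5*(0 - 25/7 + 0 + 0)*2 = -544*5*(-25/7)*2 = -(-68000)*2/7 = -544*(-250/7) = 136000/7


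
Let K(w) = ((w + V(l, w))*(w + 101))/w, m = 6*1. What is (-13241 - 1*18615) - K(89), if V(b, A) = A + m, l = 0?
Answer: -2870144/89 ≈ -32249.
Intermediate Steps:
m = 6
V(b, A) = 6 + A (V(b, A) = A + 6 = 6 + A)
K(w) = (6 + 2*w)*(101 + w)/w (K(w) = ((w + (6 + w))*(w + 101))/w = ((6 + 2*w)*(101 + w))/w = (6 + 2*w)*(101 + w)/w)
(-13241 - 1*18615) - K(89) = (-13241 - 1*18615) - (208 + 2*89 + 606/89) = (-13241 - 18615) - (208 + 178 + 606*(1/89)) = -31856 - (208 + 178 + 606/89) = -31856 - 1*34960/89 = -31856 - 34960/89 = -2870144/89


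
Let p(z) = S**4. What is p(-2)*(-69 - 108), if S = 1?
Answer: -177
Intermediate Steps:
p(z) = 1 (p(z) = 1**4 = 1)
p(-2)*(-69 - 108) = 1*(-69 - 108) = 1*(-177) = -177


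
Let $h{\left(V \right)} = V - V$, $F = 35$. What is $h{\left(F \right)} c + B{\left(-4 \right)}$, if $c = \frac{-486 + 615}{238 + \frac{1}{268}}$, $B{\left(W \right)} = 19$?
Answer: $19$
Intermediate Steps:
$h{\left(V \right)} = 0$
$c = \frac{34572}{63785}$ ($c = \frac{129}{238 + \frac{1}{268}} = \frac{129}{\frac{63785}{268}} = 129 \cdot \frac{268}{63785} = \frac{34572}{63785} \approx 0.54201$)
$h{\left(F \right)} c + B{\left(-4 \right)} = 0 \cdot \frac{34572}{63785} + 19 = 0 + 19 = 19$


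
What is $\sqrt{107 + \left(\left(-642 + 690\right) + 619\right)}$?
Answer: $3 \sqrt{86} \approx 27.821$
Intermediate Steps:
$\sqrt{107 + \left(\left(-642 + 690\right) + 619\right)} = \sqrt{107 + \left(48 + 619\right)} = \sqrt{107 + 667} = \sqrt{774} = 3 \sqrt{86}$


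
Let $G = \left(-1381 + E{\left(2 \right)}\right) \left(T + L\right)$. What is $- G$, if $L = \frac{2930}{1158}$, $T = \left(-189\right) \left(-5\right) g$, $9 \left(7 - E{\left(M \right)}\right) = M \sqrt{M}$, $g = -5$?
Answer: $- \frac{1252313980}{193} - \frac{5468620 \sqrt{2}}{5211} \approx -6.4902 \cdot 10^{6}$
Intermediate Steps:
$E{\left(M \right)} = 7 - \frac{M^{\frac{3}{2}}}{9}$ ($E{\left(M \right)} = 7 - \frac{M \sqrt{M}}{9} = 7 - \frac{M^{\frac{3}{2}}}{9}$)
$T = -4725$ ($T = \left(-189\right) \left(-5\right) \left(-5\right) = 945 \left(-5\right) = -4725$)
$L = \frac{1465}{579}$ ($L = 2930 \cdot \frac{1}{1158} = \frac{1465}{579} \approx 2.5302$)
$G = \frac{1252313980}{193} + \frac{5468620 \sqrt{2}}{5211}$ ($G = \left(-1381 + \left(7 - \frac{2^{\frac{3}{2}}}{9}\right)\right) \left(-4725 + \frac{1465}{579}\right) = \left(-1381 + \left(7 - \frac{2 \sqrt{2}}{9}\right)\right) \left(- \frac{2734310}{579}\right) = \left(-1374 - \frac{2 \sqrt{2}}{9}\right) \left(- \frac{2734310}{579}\right) = \frac{1252313980}{193} + \frac{5468620 \sqrt{2}}{5211} \approx 6.4902 \cdot 10^{6}$)
$- G = - (\frac{1252313980}{193} + \frac{5468620 \sqrt{2}}{5211}) = - \frac{1252313980}{193} - \frac{5468620 \sqrt{2}}{5211}$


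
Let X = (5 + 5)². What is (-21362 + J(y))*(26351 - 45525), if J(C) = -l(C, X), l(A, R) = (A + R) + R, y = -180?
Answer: 409978468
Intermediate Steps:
X = 100 (X = 10² = 100)
l(A, R) = A + 2*R
J(C) = -200 - C (J(C) = -(C + 2*100) = -(C + 200) = -(200 + C) = -200 - C)
(-21362 + J(y))*(26351 - 45525) = (-21362 + (-200 - 1*(-180)))*(26351 - 45525) = (-21362 + (-200 + 180))*(-19174) = (-21362 - 20)*(-19174) = -21382*(-19174) = 409978468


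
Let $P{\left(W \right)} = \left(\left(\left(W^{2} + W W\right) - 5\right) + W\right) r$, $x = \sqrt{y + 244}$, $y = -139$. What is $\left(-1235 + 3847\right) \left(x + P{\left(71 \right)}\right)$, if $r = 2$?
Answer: $53013152 + 2612 \sqrt{105} \approx 5.304 \cdot 10^{7}$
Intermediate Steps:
$x = \sqrt{105}$ ($x = \sqrt{-139 + 244} = \sqrt{105} \approx 10.247$)
$P{\left(W \right)} = -10 + 2 W + 4 W^{2}$ ($P{\left(W \right)} = \left(\left(\left(W^{2} + W W\right) - 5\right) + W\right) 2 = \left(\left(\left(W^{2} + W^{2}\right) - 5\right) + W\right) 2 = \left(\left(2 W^{2} - 5\right) + W\right) 2 = \left(\left(-5 + 2 W^{2}\right) + W\right) 2 = \left(-5 + W + 2 W^{2}\right) 2 = -10 + 2 W + 4 W^{2}$)
$\left(-1235 + 3847\right) \left(x + P{\left(71 \right)}\right) = \left(-1235 + 3847\right) \left(\sqrt{105} + \left(-10 + 2 \cdot 71 + 4 \cdot 71^{2}\right)\right) = 2612 \left(\sqrt{105} + \left(-10 + 142 + 4 \cdot 5041\right)\right) = 2612 \left(\sqrt{105} + \left(-10 + 142 + 20164\right)\right) = 2612 \left(\sqrt{105} + 20296\right) = 2612 \left(20296 + \sqrt{105}\right) = 53013152 + 2612 \sqrt{105}$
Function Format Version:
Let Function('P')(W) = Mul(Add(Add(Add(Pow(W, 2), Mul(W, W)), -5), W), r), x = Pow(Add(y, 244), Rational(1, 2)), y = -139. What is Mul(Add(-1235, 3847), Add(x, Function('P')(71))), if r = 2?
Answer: Add(53013152, Mul(2612, Pow(105, Rational(1, 2)))) ≈ 5.3040e+7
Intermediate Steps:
x = Pow(105, Rational(1, 2)) (x = Pow(Add(-139, 244), Rational(1, 2)) = Pow(105, Rational(1, 2)) ≈ 10.247)
Function('P')(W) = Add(-10, Mul(2, W), Mul(4, Pow(W, 2))) (Function('P')(W) = Mul(Add(Add(Add(Pow(W, 2), Mul(W, W)), -5), W), 2) = Mul(Add(Add(Add(Pow(W, 2), Pow(W, 2)), -5), W), 2) = Mul(Add(Add(Mul(2, Pow(W, 2)), -5), W), 2) = Mul(Add(Add(-5, Mul(2, Pow(W, 2))), W), 2) = Mul(Add(-5, W, Mul(2, Pow(W, 2))), 2) = Add(-10, Mul(2, W), Mul(4, Pow(W, 2))))
Mul(Add(-1235, 3847), Add(x, Function('P')(71))) = Mul(Add(-1235, 3847), Add(Pow(105, Rational(1, 2)), Add(-10, Mul(2, 71), Mul(4, Pow(71, 2))))) = Mul(2612, Add(Pow(105, Rational(1, 2)), Add(-10, 142, Mul(4, 5041)))) = Mul(2612, Add(Pow(105, Rational(1, 2)), Add(-10, 142, 20164))) = Mul(2612, Add(Pow(105, Rational(1, 2)), 20296)) = Mul(2612, Add(20296, Pow(105, Rational(1, 2)))) = Add(53013152, Mul(2612, Pow(105, Rational(1, 2))))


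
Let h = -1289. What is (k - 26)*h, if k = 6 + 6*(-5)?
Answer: 64450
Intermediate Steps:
k = -24 (k = 6 - 30 = -24)
(k - 26)*h = (-24 - 26)*(-1289) = -50*(-1289) = 64450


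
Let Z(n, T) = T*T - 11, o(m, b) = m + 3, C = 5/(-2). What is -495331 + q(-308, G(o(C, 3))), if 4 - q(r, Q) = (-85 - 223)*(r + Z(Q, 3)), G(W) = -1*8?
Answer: -590807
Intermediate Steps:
C = -5/2 (C = 5*(-1/2) = -5/2 ≈ -2.5000)
o(m, b) = 3 + m
Z(n, T) = -11 + T**2 (Z(n, T) = T**2 - 11 = -11 + T**2)
G(W) = -8
q(r, Q) = -612 + 308*r (q(r, Q) = 4 - (-85 - 223)*(r + (-11 + 3**2)) = 4 - (-308)*(r + (-11 + 9)) = 4 - (-308)*(r - 2) = 4 - (-308)*(-2 + r) = 4 - (616 - 308*r) = 4 + (-616 + 308*r) = -612 + 308*r)
-495331 + q(-308, G(o(C, 3))) = -495331 + (-612 + 308*(-308)) = -495331 + (-612 - 94864) = -495331 - 95476 = -590807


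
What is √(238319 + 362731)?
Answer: 5*√24042 ≈ 775.27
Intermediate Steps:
√(238319 + 362731) = √601050 = 5*√24042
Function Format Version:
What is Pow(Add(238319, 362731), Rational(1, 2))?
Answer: Mul(5, Pow(24042, Rational(1, 2))) ≈ 775.27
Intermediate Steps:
Pow(Add(238319, 362731), Rational(1, 2)) = Pow(601050, Rational(1, 2)) = Mul(5, Pow(24042, Rational(1, 2)))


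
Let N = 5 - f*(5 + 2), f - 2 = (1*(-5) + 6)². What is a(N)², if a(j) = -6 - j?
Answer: 100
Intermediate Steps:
f = 3 (f = 2 + (1*(-5) + 6)² = 2 + (-5 + 6)² = 2 + 1² = 2 + 1 = 3)
N = -16 (N = 5 - 3*(5 + 2) = 5 - 3*7 = 5 - 1*21 = 5 - 21 = -16)
a(N)² = (-6 - 1*(-16))² = (-6 + 16)² = 10² = 100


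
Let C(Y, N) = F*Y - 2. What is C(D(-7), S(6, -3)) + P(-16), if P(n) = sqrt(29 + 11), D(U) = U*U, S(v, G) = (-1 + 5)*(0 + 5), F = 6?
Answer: 292 + 2*sqrt(10) ≈ 298.32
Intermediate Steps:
S(v, G) = 20 (S(v, G) = 4*5 = 20)
D(U) = U**2
C(Y, N) = -2 + 6*Y (C(Y, N) = 6*Y - 2 = -2 + 6*Y)
P(n) = 2*sqrt(10) (P(n) = sqrt(40) = 2*sqrt(10))
C(D(-7), S(6, -3)) + P(-16) = (-2 + 6*(-7)**2) + 2*sqrt(10) = (-2 + 6*49) + 2*sqrt(10) = (-2 + 294) + 2*sqrt(10) = 292 + 2*sqrt(10)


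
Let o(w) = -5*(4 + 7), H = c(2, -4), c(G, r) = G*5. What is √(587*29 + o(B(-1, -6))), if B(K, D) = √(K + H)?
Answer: 2*√4242 ≈ 130.26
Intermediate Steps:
c(G, r) = 5*G
H = 10 (H = 5*2 = 10)
B(K, D) = √(10 + K) (B(K, D) = √(K + 10) = √(10 + K))
o(w) = -55 (o(w) = -5*11 = -55)
√(587*29 + o(B(-1, -6))) = √(587*29 - 55) = √(17023 - 55) = √16968 = 2*√4242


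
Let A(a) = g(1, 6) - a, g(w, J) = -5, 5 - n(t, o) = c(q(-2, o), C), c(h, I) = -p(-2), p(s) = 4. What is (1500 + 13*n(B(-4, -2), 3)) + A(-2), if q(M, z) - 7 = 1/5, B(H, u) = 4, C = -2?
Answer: 1614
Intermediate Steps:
q(M, z) = 36/5 (q(M, z) = 7 + 1/5 = 7 + ⅕ = 36/5)
c(h, I) = -4 (c(h, I) = -1*4 = -4)
n(t, o) = 9 (n(t, o) = 5 - 1*(-4) = 5 + 4 = 9)
A(a) = -5 - a
(1500 + 13*n(B(-4, -2), 3)) + A(-2) = (1500 + 13*9) + (-5 - 1*(-2)) = (1500 + 117) + (-5 + 2) = 1617 - 3 = 1614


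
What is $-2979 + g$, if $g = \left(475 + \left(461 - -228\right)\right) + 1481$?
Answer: $-334$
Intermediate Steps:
$g = 2645$ ($g = \left(475 + \left(461 + 228\right)\right) + 1481 = \left(475 + 689\right) + 1481 = 1164 + 1481 = 2645$)
$-2979 + g = -2979 + 2645 = -334$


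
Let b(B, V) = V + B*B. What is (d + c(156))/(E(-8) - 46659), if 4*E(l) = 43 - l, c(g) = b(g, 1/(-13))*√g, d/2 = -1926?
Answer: 5136/62195 - 2530936*√39/2425605 ≈ -6.4336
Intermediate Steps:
d = -3852 (d = 2*(-1926) = -3852)
b(B, V) = V + B²
c(g) = √g*(-1/13 + g²) (c(g) = (1/(-13) + g²)*√g = (1*(-1/13) + g²)*√g = (-1/13 + g²)*√g = √g*(-1/13 + g²))
E(l) = 43/4 - l/4 (E(l) = (43 - l)/4 = 43/4 - l/4)
(d + c(156))/(E(-8) - 46659) = (-3852 + √156*(-1/13 + 156²))/((43/4 - ¼*(-8)) - 46659) = (-3852 + (2*√39)*(-1/13 + 24336))/((43/4 + 2) - 46659) = (-3852 + (2*√39)*(316367/13))/(51/4 - 46659) = (-3852 + 632734*√39/13)/(-186585/4) = (-3852 + 632734*√39/13)*(-4/186585) = 5136/62195 - 2530936*√39/2425605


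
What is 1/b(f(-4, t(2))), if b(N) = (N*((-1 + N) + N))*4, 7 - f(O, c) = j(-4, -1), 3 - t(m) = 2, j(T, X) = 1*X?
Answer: 1/480 ≈ 0.0020833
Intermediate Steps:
j(T, X) = X
t(m) = 1 (t(m) = 3 - 1*2 = 3 - 2 = 1)
f(O, c) = 8 (f(O, c) = 7 - 1*(-1) = 7 + 1 = 8)
b(N) = 4*N*(-1 + 2*N) (b(N) = (N*(-1 + 2*N))*4 = 4*N*(-1 + 2*N))
1/b(f(-4, t(2))) = 1/(4*8*(-1 + 2*8)) = 1/(4*8*(-1 + 16)) = 1/(4*8*15) = 1/480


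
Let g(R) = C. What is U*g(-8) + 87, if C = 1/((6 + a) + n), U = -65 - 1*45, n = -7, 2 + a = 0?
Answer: 371/3 ≈ 123.67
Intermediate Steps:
a = -2 (a = -2 + 0 = -2)
U = -110 (U = -65 - 45 = -110)
C = -⅓ (C = 1/((6 - 2) - 7) = 1/(4 - 7) = 1/(-3) = -⅓ ≈ -0.33333)
g(R) = -⅓
U*g(-8) + 87 = -110*(-⅓) + 87 = 110/3 + 87 = 371/3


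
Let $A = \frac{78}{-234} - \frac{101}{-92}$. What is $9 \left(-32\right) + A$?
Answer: $- \frac{79277}{276} \approx -287.24$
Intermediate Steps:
$A = \frac{211}{276}$ ($A = 78 \left(- \frac{1}{234}\right) - - \frac{101}{92} = - \frac{1}{3} + \frac{101}{92} = \frac{211}{276} \approx 0.76449$)
$9 \left(-32\right) + A = 9 \left(-32\right) + \frac{211}{276} = -288 + \frac{211}{276} = - \frac{79277}{276}$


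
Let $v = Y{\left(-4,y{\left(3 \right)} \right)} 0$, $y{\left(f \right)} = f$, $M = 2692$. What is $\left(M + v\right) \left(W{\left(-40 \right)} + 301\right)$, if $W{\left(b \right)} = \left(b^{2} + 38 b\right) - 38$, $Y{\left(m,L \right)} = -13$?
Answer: $923356$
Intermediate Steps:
$v = 0$ ($v = \left(-13\right) 0 = 0$)
$W{\left(b \right)} = -38 + b^{2} + 38 b$
$\left(M + v\right) \left(W{\left(-40 \right)} + 301\right) = \left(2692 + 0\right) \left(\left(-38 + \left(-40\right)^{2} + 38 \left(-40\right)\right) + 301\right) = 2692 \left(\left(-38 + 1600 - 1520\right) + 301\right) = 2692 \left(42 + 301\right) = 2692 \cdot 343 = 923356$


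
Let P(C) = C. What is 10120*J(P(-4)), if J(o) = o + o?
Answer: -80960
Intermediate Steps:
J(o) = 2*o
10120*J(P(-4)) = 10120*(2*(-4)) = 10120*(-8) = -80960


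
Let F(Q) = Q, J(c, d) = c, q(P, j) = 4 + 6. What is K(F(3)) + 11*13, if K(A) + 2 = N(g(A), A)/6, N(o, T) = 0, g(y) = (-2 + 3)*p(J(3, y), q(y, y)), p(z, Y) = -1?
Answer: 141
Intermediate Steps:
q(P, j) = 10
g(y) = -1 (g(y) = (-2 + 3)*(-1) = 1*(-1) = -1)
K(A) = -2 (K(A) = -2 + 0/6 = -2 + 0*(⅙) = -2 + 0 = -2)
K(F(3)) + 11*13 = -2 + 11*13 = -2 + 143 = 141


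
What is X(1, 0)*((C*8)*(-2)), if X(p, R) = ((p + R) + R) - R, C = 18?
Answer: -288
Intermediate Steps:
X(p, R) = R + p (X(p, R) = ((R + p) + R) - R = (p + 2*R) - R = R + p)
X(1, 0)*((C*8)*(-2)) = (0 + 1)*((18*8)*(-2)) = 1*(144*(-2)) = 1*(-288) = -288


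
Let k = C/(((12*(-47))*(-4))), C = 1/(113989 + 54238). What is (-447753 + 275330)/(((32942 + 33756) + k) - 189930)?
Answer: 65437996271376/46769022441983 ≈ 1.3992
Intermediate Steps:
C = 1/168227 ≈ 5.9443e-6
k = 1/379520112 (k = 1/(168227*(((12*(-47))*(-4)))) = 1/(168227*((-564*(-4)))) = (1/168227)/2256 = (1/168227)*(1/2256) = 1/379520112 ≈ 2.6349e-9)
(-447753 + 275330)/(((32942 + 33756) + k) - 189930) = (-447753 + 275330)/(((32942 + 33756) + 1/379520112) - 189930) = -172423/((66698 + 1/379520112) - 189930) = -172423/(25313232430177/379520112 - 189930) = -172423/(-46769022441983/379520112) = -172423*(-379520112/46769022441983) = 65437996271376/46769022441983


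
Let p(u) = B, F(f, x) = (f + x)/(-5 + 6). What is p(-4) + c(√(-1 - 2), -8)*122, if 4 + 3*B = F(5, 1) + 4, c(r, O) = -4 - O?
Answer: 490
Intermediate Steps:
F(f, x) = f + x (F(f, x) = (f + x)/1 = (f + x)*1 = f + x)
B = 2 (B = -4/3 + ((5 + 1) + 4)/3 = -4/3 + (6 + 4)/3 = -4/3 + (⅓)*10 = -4/3 + 10/3 = 2)
p(u) = 2
p(-4) + c(√(-1 - 2), -8)*122 = 2 + (-4 - 1*(-8))*122 = 2 + (-4 + 8)*122 = 2 + 4*122 = 2 + 488 = 490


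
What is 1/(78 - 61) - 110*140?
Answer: -261799/17 ≈ -15400.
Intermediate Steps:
1/(78 - 61) - 110*140 = 1/17 - 15400 = -261799/17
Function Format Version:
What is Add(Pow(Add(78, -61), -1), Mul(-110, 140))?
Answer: Rational(-261799, 17) ≈ -15400.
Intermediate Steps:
Add(Pow(Add(78, -61), -1), Mul(-110, 140)) = Add(Pow(17, -1), -15400) = Add(Rational(1, 17), -15400) = Rational(-261799, 17)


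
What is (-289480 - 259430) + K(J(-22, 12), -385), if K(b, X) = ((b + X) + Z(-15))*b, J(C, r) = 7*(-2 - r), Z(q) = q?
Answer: -500106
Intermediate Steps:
J(C, r) = -14 - 7*r
K(b, X) = b*(-15 + X + b) (K(b, X) = ((b + X) - 15)*b = ((X + b) - 15)*b = (-15 + X + b)*b = b*(-15 + X + b))
(-289480 - 259430) + K(J(-22, 12), -385) = (-289480 - 259430) + (-14 - 7*12)*(-15 - 385 + (-14 - 7*12)) = -548910 + (-14 - 84)*(-15 - 385 + (-14 - 84)) = -548910 - 98*(-15 - 385 - 98) = -548910 - 98*(-498) = -548910 + 48804 = -500106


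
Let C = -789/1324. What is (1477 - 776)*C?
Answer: -553089/1324 ≈ -417.74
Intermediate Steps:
C = -789/1324 (C = -789*1/1324 = -789/1324 ≈ -0.59592)
(1477 - 776)*C = (1477 - 776)*(-789/1324) = 701*(-789/1324) = -553089/1324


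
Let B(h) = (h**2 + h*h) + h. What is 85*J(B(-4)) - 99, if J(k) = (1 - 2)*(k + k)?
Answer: -4859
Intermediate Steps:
B(h) = h + 2*h**2 (B(h) = (h**2 + h**2) + h = 2*h**2 + h = h + 2*h**2)
J(k) = -2*k
85*J(B(-4)) - 99 = 85*(-(-8)*(1 + 2*(-4))) - 99 = 85*(-(-8)*(1 - 8)) - 99 = 85*(-(-8)*(-7)) - 99 = 85*(-2*28) - 99 = 85*(-56) - 99 = -4760 - 99 = -4859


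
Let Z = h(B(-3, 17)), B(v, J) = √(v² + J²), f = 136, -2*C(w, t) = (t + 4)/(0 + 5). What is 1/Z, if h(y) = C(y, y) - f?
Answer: -6820/930099 + 5*√298/930099 ≈ -0.0072398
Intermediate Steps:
C(w, t) = -⅖ - t/10 (C(w, t) = -(t + 4)/(2*(0 + 5)) = -(4 + t)/(2*5) = -(⅘ + t/5)/2 = -⅖ - t/10)
B(v, J) = √(J² + v²)
h(y) = -682/5 - y/10 (h(y) = (-⅖ - y/10) - 1*136 = (-⅖ - y/10) - 136 = -682/5 - y/10)
Z = -682/5 - √298/10 (Z = -682/5 - √(17² + (-3)²)/10 = -682/5 - √(289 + 9)/10 = -682/5 - √298/10 ≈ -138.13)
1/Z = 1/(-682/5 - √298/10)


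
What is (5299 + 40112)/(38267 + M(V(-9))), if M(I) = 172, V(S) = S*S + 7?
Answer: 15137/12813 ≈ 1.1814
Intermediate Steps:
V(S) = 7 + S**2 (V(S) = S**2 + 7 = 7 + S**2)
(5299 + 40112)/(38267 + M(V(-9))) = (5299 + 40112)/(38267 + 172) = 45411/38439 = 45411*(1/38439) = 15137/12813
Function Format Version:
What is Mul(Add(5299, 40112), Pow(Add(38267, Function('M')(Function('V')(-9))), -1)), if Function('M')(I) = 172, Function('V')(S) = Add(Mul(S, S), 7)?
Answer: Rational(15137, 12813) ≈ 1.1814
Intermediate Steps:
Function('V')(S) = Add(7, Pow(S, 2)) (Function('V')(S) = Add(Pow(S, 2), 7) = Add(7, Pow(S, 2)))
Mul(Add(5299, 40112), Pow(Add(38267, Function('M')(Function('V')(-9))), -1)) = Mul(Add(5299, 40112), Pow(Add(38267, 172), -1)) = Mul(45411, Pow(38439, -1)) = Mul(45411, Rational(1, 38439)) = Rational(15137, 12813)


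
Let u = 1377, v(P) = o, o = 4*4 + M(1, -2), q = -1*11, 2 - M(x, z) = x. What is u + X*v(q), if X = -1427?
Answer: -22882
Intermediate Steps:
M(x, z) = 2 - x
q = -11
o = 17 (o = 4*4 + (2 - 1*1) = 16 + (2 - 1) = 16 + 1 = 17)
v(P) = 17
u + X*v(q) = 1377 - 1427*17 = 1377 - 24259 = -22882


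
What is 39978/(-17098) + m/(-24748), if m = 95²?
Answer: -571842497/211570652 ≈ -2.7028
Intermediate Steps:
m = 9025
39978/(-17098) + m/(-24748) = 39978/(-17098) + 9025/(-24748) = 39978*(-1/17098) + 9025*(-1/24748) = -19989/8549 - 9025/24748 = -571842497/211570652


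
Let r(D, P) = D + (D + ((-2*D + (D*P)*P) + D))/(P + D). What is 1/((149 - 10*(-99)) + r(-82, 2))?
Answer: 10/10611 ≈ 0.00094242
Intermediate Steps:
r(D, P) = D + D*P²/(D + P) (r(D, P) = D + (D + ((-2*D + D*P²) + D))/(D + P) = D + (D + (-D + D*P²))/(D + P) = D + (D*P²)/(D + P) = D + D*P²/(D + P))
1/((149 - 10*(-99)) + r(-82, 2)) = 1/((149 - 10*(-99)) - 82*(-82 + 2 + 2²)/(-82 + 2)) = 1/((149 + 990) - 82*(-82 + 2 + 4)/(-80)) = 1/(1139 - 82*(-1/80)*(-76)) = 1/(1139 - 779/10) = 1/(10611/10) = 10/10611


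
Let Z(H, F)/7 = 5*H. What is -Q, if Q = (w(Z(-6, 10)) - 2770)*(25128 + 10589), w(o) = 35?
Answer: 97685995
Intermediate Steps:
Z(H, F) = 35*H (Z(H, F) = 7*(5*H) = 35*H)
Q = -97685995 (Q = (35 - 2770)*(25128 + 10589) = -2735*35717 = -97685995)
-Q = -1*(-97685995) = 97685995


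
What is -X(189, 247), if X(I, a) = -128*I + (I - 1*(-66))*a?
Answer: -38793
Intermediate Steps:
X(I, a) = -128*I + a*(66 + I) (X(I, a) = -128*I + (I + 66)*a = -128*I + (66 + I)*a = -128*I + a*(66 + I))
-X(189, 247) = -(-128*189 + 66*247 + 189*247) = -(-24192 + 16302 + 46683) = -1*38793 = -38793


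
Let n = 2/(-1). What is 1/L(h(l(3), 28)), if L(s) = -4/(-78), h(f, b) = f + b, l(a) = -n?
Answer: 39/2 ≈ 19.500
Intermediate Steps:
n = -2 (n = 2*(-1) = -2)
l(a) = 2 (l(a) = -1*(-2) = 2)
h(f, b) = b + f
L(s) = 2/39 (L(s) = -4*(-1/78) = 2/39)
1/L(h(l(3), 28)) = 1/(2/39) = 39/2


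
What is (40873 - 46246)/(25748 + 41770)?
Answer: -597/7502 ≈ -0.079579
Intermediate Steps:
(40873 - 46246)/(25748 + 41770) = -5373/67518 = -5373*1/67518 = -597/7502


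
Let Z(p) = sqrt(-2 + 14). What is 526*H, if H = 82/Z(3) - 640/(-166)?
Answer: 168320/83 + 21566*sqrt(3)/3 ≈ 14479.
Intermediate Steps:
Z(p) = 2*sqrt(3) (Z(p) = sqrt(12) = 2*sqrt(3))
H = 320/83 + 41*sqrt(3)/3 (H = 82/((2*sqrt(3))) - 640/(-166) = 82*(sqrt(3)/6) - 640*(-1/166) = 41*sqrt(3)/3 + 320/83 = 320/83 + 41*sqrt(3)/3 ≈ 27.527)
526*H = 526*(320/83 + 41*sqrt(3)/3) = 168320/83 + 21566*sqrt(3)/3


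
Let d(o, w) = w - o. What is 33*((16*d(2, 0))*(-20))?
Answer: 21120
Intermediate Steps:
33*((16*d(2, 0))*(-20)) = 33*((16*(0 - 1*2))*(-20)) = 33*((16*(0 - 2))*(-20)) = 33*((16*(-2))*(-20)) = 33*(-32*(-20)) = 33*640 = 21120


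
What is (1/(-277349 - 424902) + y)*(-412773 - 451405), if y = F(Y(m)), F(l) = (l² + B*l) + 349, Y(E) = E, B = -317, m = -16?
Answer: -3445200220912828/702251 ≈ -4.9059e+9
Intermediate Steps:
F(l) = 349 + l² - 317*l (F(l) = (l² - 317*l) + 349 = 349 + l² - 317*l)
y = 5677 (y = 349 + (-16)² - 317*(-16) = 349 + 256 + 5072 = 5677)
(1/(-277349 - 424902) + y)*(-412773 - 451405) = (1/(-277349 - 424902) + 5677)*(-412773 - 451405) = (1/(-702251) + 5677)*(-864178) = (-1/702251 + 5677)*(-864178) = (3986678926/702251)*(-864178) = -3445200220912828/702251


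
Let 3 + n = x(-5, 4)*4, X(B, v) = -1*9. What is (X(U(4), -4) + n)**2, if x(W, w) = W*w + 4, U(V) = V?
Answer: 5776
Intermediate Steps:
X(B, v) = -9
x(W, w) = 4 + W*w
n = -67 (n = -3 + (4 - 5*4)*4 = -3 + (4 - 20)*4 = -3 - 16*4 = -3 - 64 = -67)
(X(U(4), -4) + n)**2 = (-9 - 67)**2 = (-76)**2 = 5776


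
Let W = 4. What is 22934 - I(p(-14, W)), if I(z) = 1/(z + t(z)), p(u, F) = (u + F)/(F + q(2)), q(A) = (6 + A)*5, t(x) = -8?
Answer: 4151076/181 ≈ 22934.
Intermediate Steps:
q(A) = 30 + 5*A
p(u, F) = (F + u)/(40 + F) (p(u, F) = (u + F)/(F + (30 + 5*2)) = (F + u)/(F + (30 + 10)) = (F + u)/(F + 40) = (F + u)/(40 + F))
I(z) = 1/(-8 + z) (I(z) = 1/(z - 8) = 1/(-8 + z))
22934 - I(p(-14, W)) = 22934 - 1/(-8 + (4 - 14)/(40 + 4)) = 22934 - 1/(-8 - 10/44) = 22934 - 1/(-8 + (1/44)*(-10)) = 22934 - 1/(-8 - 5/22) = 22934 - 1/(-181/22) = 22934 - 1*(-22/181) = 22934 + 22/181 = 4151076/181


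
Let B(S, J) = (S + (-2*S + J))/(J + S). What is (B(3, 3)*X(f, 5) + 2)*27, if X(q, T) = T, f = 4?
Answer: 54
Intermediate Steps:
B(S, J) = (J - S)/(J + S) (B(S, J) = (S + (J - 2*S))/(J + S) = (J - S)/(J + S))
(B(3, 3)*X(f, 5) + 2)*27 = (((3 - 1*3)/(3 + 3))*5 + 2)*27 = (((3 - 3)/6)*5 + 2)*27 = (((1/6)*0)*5 + 2)*27 = (0*5 + 2)*27 = (0 + 2)*27 = 2*27 = 54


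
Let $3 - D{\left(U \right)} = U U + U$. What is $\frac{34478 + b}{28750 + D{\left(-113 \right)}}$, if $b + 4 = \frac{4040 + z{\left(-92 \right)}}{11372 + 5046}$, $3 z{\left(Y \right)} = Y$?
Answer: $\frac{848997212}{396420819} \approx 2.1417$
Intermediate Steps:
$D{\left(U \right)} = 3 - U - U^{2}$ ($D{\left(U \right)} = 3 - \left(U U + U\right) = 3 - \left(U^{2} + U\right) = 3 - \left(U + U^{2}\right) = 3 - U - U^{2}$)
$z{\left(Y \right)} = \frac{Y}{3}$
$b = - \frac{92494}{24627}$ ($b = -4 + \frac{4040 + \frac{1}{3} \left(-92\right)}{11372 + 5046} = -4 + \frac{4040 - \frac{92}{3}}{16418} = -4 + \frac{12028}{3} \cdot \frac{1}{16418} = -4 + \frac{6014}{24627} = - \frac{92494}{24627} \approx -3.7558$)
$\frac{34478 + b}{28750 + D{\left(-113 \right)}} = \frac{34478 - \frac{92494}{24627}}{28750 - 12653} = \frac{848997212}{24627 \left(28750 + \left(3 + 113 - 12769\right)\right)} = \frac{848997212}{24627 \left(28750 - 12653\right)} = \frac{848997212}{24627 \cdot 16097} = \frac{848997212}{24627} \cdot \frac{1}{16097} = \frac{848997212}{396420819}$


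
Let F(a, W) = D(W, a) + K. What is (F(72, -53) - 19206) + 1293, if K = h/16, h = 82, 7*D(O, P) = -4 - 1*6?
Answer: -1002921/56 ≈ -17909.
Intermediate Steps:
D(O, P) = -10/7 (D(O, P) = (-4 - 1*6)/7 = (-4 - 6)/7 = (⅐)*(-10) = -10/7)
K = 41/8 (K = 82/16 = 82*(1/16) = 41/8 ≈ 5.1250)
F(a, W) = 207/56 (F(a, W) = -10/7 + 41/8 = 207/56)
(F(72, -53) - 19206) + 1293 = (207/56 - 19206) + 1293 = -1075329/56 + 1293 = -1002921/56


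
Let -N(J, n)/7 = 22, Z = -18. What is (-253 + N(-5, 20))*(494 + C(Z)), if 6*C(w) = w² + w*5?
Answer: -216931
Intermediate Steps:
N(J, n) = -154 (N(J, n) = -7*22 = -154)
C(w) = w²/6 + 5*w/6 (C(w) = (w² + w*5)/6 = (w² + 5*w)/6 = w²/6 + 5*w/6)
(-253 + N(-5, 20))*(494 + C(Z)) = (-253 - 154)*(494 + (⅙)*(-18)*(5 - 18)) = -407*(494 + (⅙)*(-18)*(-13)) = -407*(494 + 39) = -407*533 = -216931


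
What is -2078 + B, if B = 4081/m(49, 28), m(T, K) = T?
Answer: -13963/7 ≈ -1994.7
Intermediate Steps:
B = 583/7 (B = 4081/49 = 4081*(1/49) = 583/7 ≈ 83.286)
-2078 + B = -2078 + 583/7 = -13963/7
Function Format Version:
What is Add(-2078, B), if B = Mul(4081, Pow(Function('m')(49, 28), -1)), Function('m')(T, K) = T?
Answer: Rational(-13963, 7) ≈ -1994.7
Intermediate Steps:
B = Rational(583, 7) (B = Mul(4081, Pow(49, -1)) = Mul(4081, Rational(1, 49)) = Rational(583, 7) ≈ 83.286)
Add(-2078, B) = Add(-2078, Rational(583, 7)) = Rational(-13963, 7)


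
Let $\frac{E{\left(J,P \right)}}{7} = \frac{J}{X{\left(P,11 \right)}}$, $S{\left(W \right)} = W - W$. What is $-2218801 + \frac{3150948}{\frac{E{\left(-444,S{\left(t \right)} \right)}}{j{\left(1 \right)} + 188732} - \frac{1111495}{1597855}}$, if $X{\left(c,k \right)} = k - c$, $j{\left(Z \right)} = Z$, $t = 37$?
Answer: $- \frac{49471275082426443}{7341269135} \approx -6.7388 \cdot 10^{6}$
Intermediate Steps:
$S{\left(W \right)} = 0$
$E{\left(J,P \right)} = \frac{7 J}{11 - P}$ ($E{\left(J,P \right)} = 7 \frac{J}{11 - P} = \frac{7 J}{11 - P}$)
$-2218801 + \frac{3150948}{\frac{E{\left(-444,S{\left(t \right)} \right)}}{j{\left(1 \right)} + 188732} - \frac{1111495}{1597855}} = -2218801 + \frac{3150948}{\frac{\left(-7\right) \left(-444\right) \frac{1}{-11 + 0}}{1 + 188732} - \frac{1111495}{1597855}} = -2218801 + \frac{3150948}{\frac{\left(-7\right) \left(-444\right) \frac{1}{-11}}{188733} - \frac{31757}{45653}} = -2218801 + \frac{3150948}{\left(-7\right) \left(-444\right) \left(- \frac{1}{11}\right) \frac{1}{188733} - \frac{31757}{45653}} = -2218801 + \frac{3150948}{\left(- \frac{3108}{11}\right) \frac{1}{188733} - \frac{31757}{45653}} = -2218801 + \frac{3150948}{- \frac{1036}{692021} - \frac{31757}{45653}} = -2218801 + \frac{3150948}{- \frac{22023807405}{31592834713}} = -2218801 + 3150948 \left(- \frac{31592834713}{22023807405}\right) = -2218801 - \frac{33182459784419308}{7341269135} = - \frac{49471275082426443}{7341269135}$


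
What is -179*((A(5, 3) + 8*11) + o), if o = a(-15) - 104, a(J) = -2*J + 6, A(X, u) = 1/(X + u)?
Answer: -28819/8 ≈ -3602.4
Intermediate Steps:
a(J) = 6 - 2*J
o = -68 (o = (6 - 2*(-15)) - 104 = (6 + 30) - 104 = 36 - 104 = -68)
-179*((A(5, 3) + 8*11) + o) = -179*((1/(5 + 3) + 8*11) - 68) = -179*((1/8 + 88) - 68) = -179*(705/8 - 68) = -179*161/8 = -28819/8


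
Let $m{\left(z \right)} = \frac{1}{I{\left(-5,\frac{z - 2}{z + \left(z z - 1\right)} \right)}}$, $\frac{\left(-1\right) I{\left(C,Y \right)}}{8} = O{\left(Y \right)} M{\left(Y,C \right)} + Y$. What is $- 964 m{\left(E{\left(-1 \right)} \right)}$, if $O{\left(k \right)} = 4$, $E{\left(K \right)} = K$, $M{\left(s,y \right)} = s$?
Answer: $\frac{241}{30} \approx 8.0333$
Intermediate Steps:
$I{\left(C,Y \right)} = - 40 Y$ ($I{\left(C,Y \right)} = - 8 \left(4 Y + Y\right) = - 8 \cdot 5 Y = - 40 Y$)
$m{\left(z \right)} = - \frac{-1 + z + z^{2}}{40 \left(-2 + z\right)}$ ($m{\left(z \right)} = \frac{1}{\left(-40\right) \frac{z - 2}{z + \left(z z - 1\right)}} = \frac{1}{\left(-40\right) \frac{-2 + z}{z + \left(z^{2} - 1\right)}} = \frac{1}{\left(-40\right) \frac{-2 + z}{z + \left(-1 + z^{2}\right)}} = \frac{1}{\left(-40\right) \frac{-2 + z}{-1 + z + z^{2}}} = \frac{1}{\left(-40\right) \frac{1}{-1 + z + z^{2}} \left(-2 + z\right)} = - \frac{-1 + z + z^{2}}{40 \left(-2 + z\right)}$)
$- 964 m{\left(E{\left(-1 \right)} \right)} = - 964 \frac{1 - -1 - \left(-1\right)^{2}}{40 \left(-2 - 1\right)} = - 964 \frac{1 + 1 - 1}{40 \left(-3\right)} = - 964 \cdot \frac{1}{40} \left(- \frac{1}{3}\right) \left(1 + 1 - 1\right) = - 964 \cdot \frac{1}{40} \left(- \frac{1}{3}\right) 1 = \left(-964\right) \left(- \frac{1}{120}\right) = \frac{241}{30}$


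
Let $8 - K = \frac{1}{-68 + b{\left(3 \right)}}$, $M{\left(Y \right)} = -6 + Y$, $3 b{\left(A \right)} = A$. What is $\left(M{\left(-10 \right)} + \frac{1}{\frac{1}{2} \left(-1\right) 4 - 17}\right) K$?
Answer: $- \frac{163785}{1273} \approx -128.66$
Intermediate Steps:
$b{\left(A \right)} = \frac{A}{3}$
$K = \frac{537}{67}$ ($K = 8 - \frac{1}{-68 + \frac{1}{3} \cdot 3} = 8 - \frac{1}{-68 + 1} = 8 - \frac{1}{-67} = 8 - - \frac{1}{67} = 8 + \frac{1}{67} = \frac{537}{67} \approx 8.0149$)
$\left(M{\left(-10 \right)} + \frac{1}{\frac{1}{2} \left(-1\right) 4 - 17}\right) K = \left(\left(-6 - 10\right) + \frac{1}{\frac{1}{2} \left(-1\right) 4 - 17}\right) \frac{537}{67} = \left(-16 + \frac{1}{\frac{1}{2} \left(-1\right) 4 - 17}\right) \frac{537}{67} = \left(-16 + \frac{1}{\left(- \frac{1}{2}\right) 4 - 17}\right) \frac{537}{67} = \left(-16 + \frac{1}{-2 - 17}\right) \frac{537}{67} = \left(-16 + \frac{1}{-19}\right) \frac{537}{67} = \left(-16 - \frac{1}{19}\right) \frac{537}{67} = \left(- \frac{305}{19}\right) \frac{537}{67} = - \frac{163785}{1273}$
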